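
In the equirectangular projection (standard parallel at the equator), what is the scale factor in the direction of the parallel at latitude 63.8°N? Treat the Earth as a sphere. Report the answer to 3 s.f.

Plate carrée maps x = Rλ, y = Rφ. The meridian scale is h = 1 and the parallel scale is k = 1/cos φ = sec φ.
k = 1/cos 63.8° = 1/0.4415 = 2.265.

2.26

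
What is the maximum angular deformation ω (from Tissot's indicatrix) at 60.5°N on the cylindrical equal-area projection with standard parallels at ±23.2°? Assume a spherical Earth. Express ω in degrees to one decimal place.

Cylindrical equal-area (φ₀ = 23.2°): h = cos φ / cos 23.2° along meridians, k = cos 23.2° / cos φ along parallels; h·k = 1.
At 60.5°: h = 0.5357, k = 1.867; principal scales a = 1.867, b = 0.5357.
sin(ω/2) = (a − b)/(a + b) = 1.331/2.402 = 0.5540, so ω = 2 arcsin(0.5540) ≈ 67.3°.

67.3°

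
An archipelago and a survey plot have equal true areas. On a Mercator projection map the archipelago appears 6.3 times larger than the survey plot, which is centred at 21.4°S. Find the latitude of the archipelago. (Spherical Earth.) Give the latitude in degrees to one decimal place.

On Mercator, (apparent₁)/(apparent₂) = sec²φ₁ / sec²φ₂ when true areas are equal.
cos²φ₂ / cos²φ₁ = 6.3  ⇒  cos φ₁ = cos 21.4° / √6.3 = 0.9311/2.510 = 0.3709.
φ₁ = arccos(0.3709) ≈ 68.2°.

68.2°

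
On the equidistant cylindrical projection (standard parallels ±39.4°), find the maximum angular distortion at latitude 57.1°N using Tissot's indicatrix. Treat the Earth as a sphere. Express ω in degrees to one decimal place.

20.1°

With standard parallel φ₀ = 39.4°, the equirectangular projection gives x = Rλ cos φ₀, y = Rφ, so h = 1 and k = cos 39.4° / cos φ.
At 57.1°: h = 1.000, k = 1.423; principal scales a = 1.423, b = 1.000.
sin(ω/2) = (a − b)/(a + b) = 0.4226/2.423 = 0.1744, so ω = 2 arcsin(0.1744) ≈ 20.1°.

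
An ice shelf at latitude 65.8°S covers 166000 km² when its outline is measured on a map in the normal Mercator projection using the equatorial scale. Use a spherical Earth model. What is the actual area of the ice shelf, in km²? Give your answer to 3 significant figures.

Mercator is conformal, so the point scale is isotropic: h = k = sec φ = 1/cos φ.
Areal scale = k² = sec²φ = 1/cos²(65.8°) = 1/0.4099² = 5.951.
True area = apparent / (areal scale) = 166000 / 5.951 ≈ 27900 km².

27900 km²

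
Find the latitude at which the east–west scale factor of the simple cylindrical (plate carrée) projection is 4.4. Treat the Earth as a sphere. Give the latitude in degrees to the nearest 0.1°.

76.9°

Plate carrée: h = 1, k = sec φ along parallels.
sec φ = 4.4  ⇒  cos φ = 0.2273  ⇒  φ ≈ 76.9°.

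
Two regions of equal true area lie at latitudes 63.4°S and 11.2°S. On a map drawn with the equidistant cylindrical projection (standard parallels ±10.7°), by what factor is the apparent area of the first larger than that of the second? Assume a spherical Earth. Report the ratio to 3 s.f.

2.19

In the equirectangular projection with standard parallel φ₀ = 10.7° (x = Rλ cos φ₀, y = Rφ), meridians are true-scale (h = 1) and the parallel scale is k = cos φ₀ / cos φ.
Areal scale at 63.4°: h·k = 1.000 × 2.195 = 2.195.
Areal scale at 11.2°: h·k = 1.000 × 1.002 = 1.002.
Ratio = 2.195/1.002 ≈ 2.19.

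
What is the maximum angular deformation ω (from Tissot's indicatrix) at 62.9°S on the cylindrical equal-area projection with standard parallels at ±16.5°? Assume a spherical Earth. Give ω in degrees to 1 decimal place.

A cylindrical equal-area projection with standard parallel φ₀ has meridian scale h = cos φ / cos φ₀ and parallel scale k = cos φ₀ / cos φ (so areas are preserved, h·k = 1).
At 62.9°: h = 0.4751, k = 2.105; principal scales a = 2.105, b = 0.4751.
sin(ω/2) = (a − b)/(a + b) = 1.630/2.580 = 0.6317, so ω = 2 arcsin(0.6317) ≈ 78.3°.

78.3°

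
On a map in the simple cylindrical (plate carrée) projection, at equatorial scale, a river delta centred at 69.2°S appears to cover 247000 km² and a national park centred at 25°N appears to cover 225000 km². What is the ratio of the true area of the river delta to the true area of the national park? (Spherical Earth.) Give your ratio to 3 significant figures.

0.430

Plate carrée has h = 1 and k = sec φ, giving areal scale sec φ; true area = (apparent area) · cos φ.
True area of river delta: 247000 × cos(69.2°) = 247000 × 0.3551 = 87710 km².
True area of national park: 225000 × cos(25°) = 225000 × 0.9063 = 203900 km².
Ratio = 87710 / 203900 ≈ 0.430.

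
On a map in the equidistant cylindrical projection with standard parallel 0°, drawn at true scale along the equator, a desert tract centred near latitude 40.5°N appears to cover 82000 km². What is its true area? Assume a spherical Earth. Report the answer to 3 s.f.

62400 km²

In the plate carrée (x = Rλ, y = Rφ), meridians are true-scale (h = 1) and parallels are stretched by k = sec φ.
Areal scale = h·k = 1 × sec φ; at 40.5°, h = 1.000, k = 1.315, so h·k = 1.315.
True area = apparent / (areal scale) = 82000 / 1.315 ≈ 62400 km².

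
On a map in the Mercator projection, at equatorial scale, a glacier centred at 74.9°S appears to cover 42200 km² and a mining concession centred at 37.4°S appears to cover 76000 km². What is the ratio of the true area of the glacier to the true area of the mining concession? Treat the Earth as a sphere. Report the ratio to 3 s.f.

0.0597

On Mercator the areal scale is sec²φ, so true area = apparent × cos²φ.
True area of glacier: 42200 × cos²(74.9°) = 42200 × 0.06786 = 2864 km².
True area of mining concession: 76000 × cos²(37.4°) = 76000 × 0.6311 = 47960 km².
Ratio = 2864 / 47960 ≈ 0.0597.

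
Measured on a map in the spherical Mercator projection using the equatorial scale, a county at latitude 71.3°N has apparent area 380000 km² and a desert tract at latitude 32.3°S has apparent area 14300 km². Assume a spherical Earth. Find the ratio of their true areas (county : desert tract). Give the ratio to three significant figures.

Since Mercator area scale is 1/cos²φ, the true area equals the apparent area multiplied by cos²φ.
True area of county: 380000 × cos²(71.3°) = 380000 × 0.1028 = 39060 km².
True area of desert tract: 14300 × cos²(32.3°) = 14300 × 0.7145 = 10220 km².
Ratio = 39060 / 10220 ≈ 3.82.

3.82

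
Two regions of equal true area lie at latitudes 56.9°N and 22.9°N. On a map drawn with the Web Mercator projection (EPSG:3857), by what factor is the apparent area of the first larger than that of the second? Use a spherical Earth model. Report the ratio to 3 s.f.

2.85

On Mercator, area is exaggerated by sec²φ = 1/cos²φ.
At 56.9°: sec²(56.9°) = 1/0.5461² = 3.353.
At 22.9°: sec²(22.9°) = 1/0.9212² = 1.178.
Ratio = 3.353/1.178 = cos²(22.9°)/cos²(56.9°) ≈ 2.85.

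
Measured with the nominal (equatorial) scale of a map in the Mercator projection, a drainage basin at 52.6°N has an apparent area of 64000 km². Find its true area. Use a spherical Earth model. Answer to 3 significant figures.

23600 km²

Mercator is conformal, so the point scale is isotropic: h = k = sec φ = 1/cos φ.
Areal scale = k² = sec²φ = 1/cos²(52.6°) = 1/0.6074² = 2.711.
True area = apparent / (areal scale) = 64000 / 2.711 ≈ 23600 km².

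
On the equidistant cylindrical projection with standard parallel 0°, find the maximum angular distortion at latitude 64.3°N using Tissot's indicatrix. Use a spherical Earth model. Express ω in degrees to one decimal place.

In the plate carrée (x = Rλ, y = Rφ), meridians are true-scale (h = 1) and parallels are stretched by k = sec φ.
At 64.3°: h = 1.000, k = 2.306; principal scales a = 2.306, b = 1.000.
sin(ω/2) = (a − b)/(a + b) = 1.306/3.306 = 0.3950, so ω = 2 arcsin(0.3950) ≈ 46.5°.

46.5°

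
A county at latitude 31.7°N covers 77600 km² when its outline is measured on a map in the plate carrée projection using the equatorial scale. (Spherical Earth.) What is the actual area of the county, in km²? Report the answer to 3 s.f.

66000 km²

For the equirectangular projection with φ₀ = 0 (plate carrée), h = 1 along meridians and k = sec φ along parallels.
Areal scale = h·k = 1 × sec φ; at 31.7°, h = 1.000, k = 1.175, so h·k = 1.175.
True area = apparent / (areal scale) = 77600 / 1.175 ≈ 66000 km².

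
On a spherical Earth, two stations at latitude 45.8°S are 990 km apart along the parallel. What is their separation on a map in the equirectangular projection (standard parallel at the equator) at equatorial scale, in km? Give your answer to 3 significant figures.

1420 km

For the equirectangular projection with φ₀ = 0 (plate carrée), h = 1 along meridians and k = sec φ along parallels.
Along the parallel, k = sec 45.8° = 1/0.6972 = 1.434.
Map distance = 990 × 1.434 ≈ 1420 km.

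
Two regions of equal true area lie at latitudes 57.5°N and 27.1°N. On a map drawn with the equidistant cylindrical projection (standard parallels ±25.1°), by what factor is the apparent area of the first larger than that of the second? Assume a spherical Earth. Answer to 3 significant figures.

The equidistant cylindrical projection with φ₀ = 25.1° has h = 1 (meridians true) and k = cos φ₀ / cos φ along parallels.
Areal scale at 57.5°: h·k = 1.000 × 1.685 = 1.685.
Areal scale at 27.1°: h·k = 1.000 × 1.017 = 1.017.
Ratio = 1.685/1.017 ≈ 1.66.

1.66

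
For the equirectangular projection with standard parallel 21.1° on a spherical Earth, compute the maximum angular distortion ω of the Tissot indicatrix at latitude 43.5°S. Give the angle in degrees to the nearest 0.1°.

14.4°

In the equirectangular projection with standard parallel φ₀ = 21.1° (x = Rλ cos φ₀, y = Rφ), meridians are true-scale (h = 1) and the parallel scale is k = cos φ₀ / cos φ.
At 43.5°: h = 1.000, k = 1.286; principal scales a = 1.286, b = 1.000.
sin(ω/2) = (a − b)/(a + b) = 0.2862/2.286 = 0.1252, so ω = 2 arcsin(0.1252) ≈ 14.4°.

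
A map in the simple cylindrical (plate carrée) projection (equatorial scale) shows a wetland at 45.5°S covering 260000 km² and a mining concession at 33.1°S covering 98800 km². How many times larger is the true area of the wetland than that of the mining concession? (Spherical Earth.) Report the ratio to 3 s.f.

On the plate carrée, areal scale = h·k = 1 × sec φ, so true area = apparent × cos φ.
True area of wetland: 260000 × cos(45.5°) = 260000 × 0.7009 = 182200 km².
True area of mining concession: 98800 × cos(33.1°) = 98800 × 0.8377 = 82770 km².
Ratio = 182200 / 82770 ≈ 2.20.

2.20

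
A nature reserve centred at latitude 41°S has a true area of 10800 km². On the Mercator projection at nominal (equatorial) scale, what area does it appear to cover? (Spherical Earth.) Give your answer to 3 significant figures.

19000 km²

For Mercator, h = k = sec φ (a conformal cylindrical projection has a single point scale, 1/cos φ).
Areal scale = k² = sec²φ = 1/cos²(41°) = 1/0.7547² = 1.756.
Apparent area = 10800 × 1.756 ≈ 19000 km².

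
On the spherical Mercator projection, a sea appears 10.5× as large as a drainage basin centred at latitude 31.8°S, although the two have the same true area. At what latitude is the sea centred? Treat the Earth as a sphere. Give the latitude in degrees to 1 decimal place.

74.8°

Mercator areal scale is sec²φ, so apparent-area ratio = sec²φ₁ / sec²φ₂ = cos²φ₂ / cos²φ₁.
cos²φ₂ / cos²φ₁ = 10.5  ⇒  cos φ₁ = cos 31.8° / √10.5 = 0.8499/3.240 = 0.2623.
φ₁ = arccos(0.2623) ≈ 74.8°.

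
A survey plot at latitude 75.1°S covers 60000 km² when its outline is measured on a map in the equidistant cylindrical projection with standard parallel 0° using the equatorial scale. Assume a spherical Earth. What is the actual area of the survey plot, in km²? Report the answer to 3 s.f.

For the equirectangular projection with φ₀ = 0 (plate carrée), h = 1 along meridians and k = sec φ along parallels.
Areal scale = h·k = 1 × sec φ; at 75.1°, h = 1.000, k = 3.889, so h·k = 3.889.
True area = apparent / (areal scale) = 60000 / 3.889 ≈ 15400 km².

15400 km²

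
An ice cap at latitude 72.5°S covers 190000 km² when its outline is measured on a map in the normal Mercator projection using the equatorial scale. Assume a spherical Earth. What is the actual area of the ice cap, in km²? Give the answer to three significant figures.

Mercator is conformal, so the point scale is isotropic: h = k = sec φ = 1/cos φ.
Areal scale = k² = sec²φ = 1/cos²(72.5°) = 1/0.3007² = 11.06.
True area = apparent / (areal scale) = 190000 / 11.06 ≈ 17200 km².

17200 km²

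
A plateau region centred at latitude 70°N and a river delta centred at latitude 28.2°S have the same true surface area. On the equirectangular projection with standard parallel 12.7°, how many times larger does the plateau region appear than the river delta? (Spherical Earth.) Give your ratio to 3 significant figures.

2.58

With standard parallel φ₀ = 12.7°, the equirectangular projection gives x = Rλ cos φ₀, y = Rφ, so h = 1 and k = cos 12.7° / cos φ.
Areal scale at 70°: h·k = 1.000 × 2.852 = 2.852.
Areal scale at 28.2°: h·k = 1.000 × 1.107 = 1.107.
Ratio = 2.852/1.107 ≈ 2.58.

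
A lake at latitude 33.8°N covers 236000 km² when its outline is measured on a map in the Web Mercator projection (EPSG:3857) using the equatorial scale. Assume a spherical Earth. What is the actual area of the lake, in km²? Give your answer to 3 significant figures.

163000 km²

For Mercator, h = k = sec φ (a conformal cylindrical projection has a single point scale, 1/cos φ).
Areal scale = k² = sec²φ = 1/cos²(33.8°) = 1/0.8310² = 1.448.
True area = apparent / (areal scale) = 236000 / 1.448 ≈ 163000 km².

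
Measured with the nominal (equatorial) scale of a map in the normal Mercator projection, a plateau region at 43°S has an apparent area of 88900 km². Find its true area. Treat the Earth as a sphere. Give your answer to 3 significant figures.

47600 km²

The Mercator projection is conformal; its linear scale factor is the same in every direction and equals sec φ = 1/cos φ.
Areal scale = k² = sec²φ = 1/cos²(43°) = 1/0.7314² = 1.870.
True area = apparent / (areal scale) = 88900 / 1.870 ≈ 47600 km².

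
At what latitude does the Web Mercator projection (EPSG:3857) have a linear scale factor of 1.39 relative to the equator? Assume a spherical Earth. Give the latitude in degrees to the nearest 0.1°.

Mercator scale is k = sec φ = 1/cos φ.
1/cos φ = 1.39  ⇒  cos φ = 0.7194  ⇒  φ = arccos(0.7194) ≈ 44.0°.

44.0°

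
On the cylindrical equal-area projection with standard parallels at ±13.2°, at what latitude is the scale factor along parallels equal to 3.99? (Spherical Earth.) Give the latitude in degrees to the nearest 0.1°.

Cylindrical equal-area (φ₀ = 13.2°): h = cos φ / cos 13.2° along meridians, k = cos 13.2° / cos φ along parallels; h·k = 1.
k = cos φ₀ / cos φ = 3.99  ⇒  cos φ = cos 13.2° / 3.99 = 0.2440.
φ = arccos(0.2440) ≈ 75.9°.

75.9°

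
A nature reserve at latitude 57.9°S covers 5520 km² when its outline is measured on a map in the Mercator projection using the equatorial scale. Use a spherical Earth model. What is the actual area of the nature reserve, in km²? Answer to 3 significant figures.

Mercator is conformal, so the point scale is isotropic: h = k = sec φ = 1/cos φ.
Areal scale = k² = sec²φ = 1/cos²(57.9°) = 1/0.5314² = 3.541.
True area = apparent / (areal scale) = 5520 / 3.541 ≈ 1560 km².

1560 km²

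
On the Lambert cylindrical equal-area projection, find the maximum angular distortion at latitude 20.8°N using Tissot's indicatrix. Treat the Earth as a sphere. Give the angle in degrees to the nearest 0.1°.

The Lambert cylindrical equal-area projection is the cylindrical equal-area projection with its standard parallel at the equator (φ₀ = 0). A cylindrical equal-area projection with standard parallel φ₀ has meridian scale h = cos φ / cos φ₀ and parallel scale k = cos φ₀ / cos φ (so areas are preserved, h·k = 1).
At 20.8°: h = 0.9348, k = 1.070; principal scales a = 1.070, b = 0.9348.
sin(ω/2) = (a − b)/(a + b) = 0.1349/2.005 = 0.06729, so ω = 2 arcsin(0.06729) ≈ 7.7°.

7.7°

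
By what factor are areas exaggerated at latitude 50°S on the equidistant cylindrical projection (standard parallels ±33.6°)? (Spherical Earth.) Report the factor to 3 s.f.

1.30

The equidistant cylindrical projection with φ₀ = 33.6° has h = 1 (meridians true) and k = cos φ₀ / cos φ along parallels.
Areal scale = h·k = 1 × cos φ₀ / cos φ; at 50°, h = 1.000, k = 1.296, so h·k = 1.296.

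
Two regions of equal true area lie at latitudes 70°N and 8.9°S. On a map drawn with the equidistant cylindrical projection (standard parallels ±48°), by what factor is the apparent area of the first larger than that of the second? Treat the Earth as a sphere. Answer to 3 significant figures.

The equidistant cylindrical projection with φ₀ = 48° has h = 1 (meridians true) and k = cos φ₀ / cos φ along parallels.
Areal scale at 70°: h·k = 1.000 × 1.956 = 1.956.
Areal scale at 8.9°: h·k = 1.000 × 0.6773 = 0.6773.
Ratio = 1.956/0.6773 ≈ 2.89.

2.89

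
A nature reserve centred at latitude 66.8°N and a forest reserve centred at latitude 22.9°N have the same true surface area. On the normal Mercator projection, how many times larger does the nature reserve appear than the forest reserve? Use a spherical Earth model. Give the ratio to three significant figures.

On Mercator, area is exaggerated by sec²φ = 1/cos²φ.
At 66.8°: sec²(66.8°) = 1/0.3939² = 6.444.
At 22.9°: sec²(22.9°) = 1/0.9212² = 1.178.
Ratio = 6.444/1.178 = cos²(22.9°)/cos²(66.8°) ≈ 5.47.

5.47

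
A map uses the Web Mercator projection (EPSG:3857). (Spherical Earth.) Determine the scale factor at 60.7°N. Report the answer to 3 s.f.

Mercator is conformal, so the point scale is isotropic: h = k = sec φ = 1/cos φ.
k = 1/cos 60.7° = 1/0.4894 = 2.043.

2.04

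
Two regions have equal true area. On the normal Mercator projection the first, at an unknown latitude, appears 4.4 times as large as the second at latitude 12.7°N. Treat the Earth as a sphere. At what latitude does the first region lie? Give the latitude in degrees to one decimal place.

For equal true areas on Mercator, apparent areas scale as sec²φ, so the ratio is cos²φ₂ / cos²φ₁.
cos²φ₂ / cos²φ₁ = 4.4  ⇒  cos φ₁ = cos 12.7° / √4.4 = 0.9755/2.098 = 0.4651.
φ₁ = arccos(0.4651) ≈ 62.3°.

62.3°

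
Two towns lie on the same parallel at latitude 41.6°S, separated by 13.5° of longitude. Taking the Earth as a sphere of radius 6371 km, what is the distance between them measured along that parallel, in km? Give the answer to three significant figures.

Arc length along a parallel = R cos φ · Δλ (with Δλ in radians).
= 6371 × cos 41.6° × (13.5° × π/180) = 6371 × 0.7478 × 0.2356 ≈ 1120 km.

1120 km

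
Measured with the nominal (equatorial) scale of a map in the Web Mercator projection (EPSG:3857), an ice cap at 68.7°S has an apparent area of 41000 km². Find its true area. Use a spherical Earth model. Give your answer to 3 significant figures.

5410 km²

Mercator is conformal, so the point scale is isotropic: h = k = sec φ = 1/cos φ.
Areal scale = k² = sec²φ = 1/cos²(68.7°) = 1/0.3633² = 7.579.
True area = apparent / (areal scale) = 41000 / 7.579 ≈ 5410 km².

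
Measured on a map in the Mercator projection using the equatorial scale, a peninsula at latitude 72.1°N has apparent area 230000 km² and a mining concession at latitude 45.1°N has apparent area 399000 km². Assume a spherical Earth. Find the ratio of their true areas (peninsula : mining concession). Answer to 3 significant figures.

On Mercator the areal scale is sec²φ, so true area = apparent × cos²φ.
True area of peninsula: 230000 × cos²(72.1°) = 230000 × 0.09447 = 21730 km².
True area of mining concession: 399000 × cos²(45.1°) = 399000 × 0.4983 = 198800 km².
Ratio = 21730 / 198800 ≈ 0.109.

0.109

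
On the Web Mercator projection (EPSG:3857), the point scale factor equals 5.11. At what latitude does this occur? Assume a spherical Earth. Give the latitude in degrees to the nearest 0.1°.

78.7°

Mercator scale is k = sec φ = 1/cos φ.
1/cos φ = 5.11  ⇒  cos φ = 0.1957  ⇒  φ = arccos(0.1957) ≈ 78.7°.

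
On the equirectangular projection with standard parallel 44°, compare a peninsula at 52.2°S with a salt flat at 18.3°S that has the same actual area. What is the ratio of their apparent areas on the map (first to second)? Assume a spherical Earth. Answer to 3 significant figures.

The equidistant cylindrical projection with φ₀ = 44° has h = 1 (meridians true) and k = cos φ₀ / cos φ along parallels.
Areal scale at 52.2°: h·k = 1.000 × 1.174 = 1.174.
Areal scale at 18.3°: h·k = 1.000 × 0.7577 = 0.7577.
Ratio = 1.174/0.7577 ≈ 1.55.

1.55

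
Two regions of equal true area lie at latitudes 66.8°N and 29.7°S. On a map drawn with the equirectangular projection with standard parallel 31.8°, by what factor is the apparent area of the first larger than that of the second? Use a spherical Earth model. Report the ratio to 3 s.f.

The equidistant cylindrical projection with φ₀ = 31.8° has h = 1 (meridians true) and k = cos φ₀ / cos φ along parallels.
Areal scale at 66.8°: h·k = 1.000 × 2.157 = 2.157.
Areal scale at 29.7°: h·k = 1.000 × 0.9784 = 0.9784.
Ratio = 2.157/0.9784 ≈ 2.20.

2.20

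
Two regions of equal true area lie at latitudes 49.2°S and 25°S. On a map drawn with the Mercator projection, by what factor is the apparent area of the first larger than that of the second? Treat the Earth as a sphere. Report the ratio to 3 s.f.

1.92

Mercator is conformal with k = sec φ, so areal scale = k² = sec²φ.
At 49.2°: sec²(49.2°) = 1/0.6534² = 2.342.
At 25°: sec²(25°) = 1/0.9063² = 1.217.
Ratio = 2.342/1.217 = cos²(25°)/cos²(49.2°) ≈ 1.92.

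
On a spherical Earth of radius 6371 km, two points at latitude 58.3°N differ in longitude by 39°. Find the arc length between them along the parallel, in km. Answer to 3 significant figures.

Arc length along a parallel = R cos φ · Δλ (with Δλ in radians).
= 6371 × cos 58.3° × (39° × π/180) = 6371 × 0.5255 × 0.6807 ≈ 2280 km.

2280 km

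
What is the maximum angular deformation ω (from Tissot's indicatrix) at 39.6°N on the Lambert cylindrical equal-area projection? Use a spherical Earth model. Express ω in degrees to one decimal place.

29.5°

The Lambert cylindrical equal-area projection is the cylindrical equal-area projection with its standard parallel at the equator (φ₀ = 0). For cylindrical equal-area with standard parallel φ₀, h = cos φ / cos φ₀ and k = cos φ₀ / cos φ, so h·k = 1.
At 39.6°: h = 0.7705, k = 1.298; principal scales a = 1.298, b = 0.7705.
sin(ω/2) = (a − b)/(a + b) = 0.5273/2.068 = 0.2549, so ω = 2 arcsin(0.2549) ≈ 29.5°.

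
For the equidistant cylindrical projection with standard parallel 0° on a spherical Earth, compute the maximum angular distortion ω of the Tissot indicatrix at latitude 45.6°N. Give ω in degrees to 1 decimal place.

Plate carrée maps x = Rλ, y = Rφ. The meridian scale is h = 1 and the parallel scale is k = 1/cos φ = sec φ.
At 45.6°: h = 1.000, k = 1.429; principal scales a = 1.429, b = 1.000.
sin(ω/2) = (a − b)/(a + b) = 0.4293/2.429 = 0.1767, so ω = 2 arcsin(0.1767) ≈ 20.4°.

20.4°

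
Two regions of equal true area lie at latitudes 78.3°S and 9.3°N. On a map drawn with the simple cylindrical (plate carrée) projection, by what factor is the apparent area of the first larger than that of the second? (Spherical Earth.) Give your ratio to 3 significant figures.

4.87

Plate carrée maps x = Rλ, y = Rφ. The meridian scale is h = 1 and the parallel scale is k = 1/cos φ = sec φ.
Areal scale at 78.3°: h·k = 1.000 × 4.931 = 4.931.
Areal scale at 9.3°: h·k = 1.000 × 1.013 = 1.013.
Ratio = 4.931/1.013 ≈ 4.87.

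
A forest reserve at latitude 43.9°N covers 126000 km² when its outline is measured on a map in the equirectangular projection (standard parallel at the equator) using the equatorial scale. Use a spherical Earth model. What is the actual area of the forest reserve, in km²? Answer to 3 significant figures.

For the equirectangular projection with φ₀ = 0 (plate carrée), h = 1 along meridians and k = sec φ along parallels.
Areal scale = h·k = 1 × sec φ; at 43.9°, h = 1.000, k = 1.388, so h·k = 1.388.
True area = apparent / (areal scale) = 126000 / 1.388 ≈ 90800 km².

90800 km²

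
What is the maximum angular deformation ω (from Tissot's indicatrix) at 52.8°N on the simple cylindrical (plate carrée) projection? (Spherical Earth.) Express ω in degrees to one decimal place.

28.5°

Plate carrée maps x = Rλ, y = Rφ. The meridian scale is h = 1 and the parallel scale is k = 1/cos φ = sec φ.
At 52.8°: h = 1.000, k = 1.654; principal scales a = 1.654, b = 1.000.
sin(ω/2) = (a − b)/(a + b) = 0.6540/2.654 = 0.2464, so ω = 2 arcsin(0.2464) ≈ 28.5°.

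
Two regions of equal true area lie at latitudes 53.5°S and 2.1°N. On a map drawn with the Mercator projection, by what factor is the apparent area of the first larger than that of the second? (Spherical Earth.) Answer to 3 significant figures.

2.82

Mercator is conformal with k = sec φ, so areal scale = k² = sec²φ.
At 53.5°: sec²(53.5°) = 1/0.5948² = 2.826.
At 2.1°: sec²(2.1°) = 1/0.9993² = 1.001.
Ratio = 2.826/1.001 = cos²(2.1°)/cos²(53.5°) ≈ 2.82.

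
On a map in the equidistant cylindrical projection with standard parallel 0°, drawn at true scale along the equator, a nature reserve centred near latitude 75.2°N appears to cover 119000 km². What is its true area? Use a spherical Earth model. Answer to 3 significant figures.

For the equirectangular projection with φ₀ = 0 (plate carrée), h = 1 along meridians and k = sec φ along parallels.
Areal scale = h·k = 1 × sec φ; at 75.2°, h = 1.000, k = 3.915, so h·k = 3.915.
True area = apparent / (areal scale) = 119000 / 3.915 ≈ 30400 km².

30400 km²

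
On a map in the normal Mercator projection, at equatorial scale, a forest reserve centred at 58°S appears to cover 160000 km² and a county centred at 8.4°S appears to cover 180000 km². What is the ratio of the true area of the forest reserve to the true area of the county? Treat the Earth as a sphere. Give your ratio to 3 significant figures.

Mercator's areal exaggeration is sec²φ; hence true area = (apparent area) · cos²φ.
True area of forest reserve: 160000 × cos²(58°) = 160000 × 0.2808 = 44930 km².
True area of county: 180000 × cos²(8.4°) = 180000 × 0.9787 = 176200 km².
Ratio = 44930 / 176200 ≈ 0.255.

0.255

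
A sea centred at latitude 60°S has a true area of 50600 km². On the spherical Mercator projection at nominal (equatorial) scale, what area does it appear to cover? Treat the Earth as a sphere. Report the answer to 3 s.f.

202000 km²

The Mercator projection is conformal; its linear scale factor is the same in every direction and equals sec φ = 1/cos φ.
Areal scale = k² = sec²φ = 1/cos²(60°) = 1/0.5000² = 4.000.
Apparent area = 50600 × 4.000 ≈ 202000 km².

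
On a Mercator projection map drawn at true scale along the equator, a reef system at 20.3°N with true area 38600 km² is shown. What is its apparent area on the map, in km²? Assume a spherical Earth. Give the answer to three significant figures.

43900 km²

For Mercator, h = k = sec φ (a conformal cylindrical projection has a single point scale, 1/cos φ).
Areal scale = k² = sec²φ = 1/cos²(20.3°) = 1/0.9379² = 1.137.
Apparent area = 38600 × 1.137 ≈ 43900 km².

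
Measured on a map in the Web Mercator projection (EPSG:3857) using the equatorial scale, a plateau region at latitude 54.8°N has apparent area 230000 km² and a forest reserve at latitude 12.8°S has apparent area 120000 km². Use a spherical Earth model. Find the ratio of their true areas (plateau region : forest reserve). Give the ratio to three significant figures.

0.670

Since Mercator area scale is 1/cos²φ, the true area equals the apparent area multiplied by cos²φ.
True area of plateau region: 230000 × cos²(54.8°) = 230000 × 0.3323 = 76420 km².
True area of forest reserve: 120000 × cos²(12.8°) = 120000 × 0.9509 = 114100 km².
Ratio = 76420 / 114100 ≈ 0.670.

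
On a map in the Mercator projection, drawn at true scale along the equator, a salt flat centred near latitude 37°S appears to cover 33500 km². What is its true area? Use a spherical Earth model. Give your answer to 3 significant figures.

21400 km²

The Mercator projection is conformal; its linear scale factor is the same in every direction and equals sec φ = 1/cos φ.
Areal scale = k² = sec²φ = 1/cos²(37°) = 1/0.7986² = 1.568.
True area = apparent / (areal scale) = 33500 / 1.568 ≈ 21400 km².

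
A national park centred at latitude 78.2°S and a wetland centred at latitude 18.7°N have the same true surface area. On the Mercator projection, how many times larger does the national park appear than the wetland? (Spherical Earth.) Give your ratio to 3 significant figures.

On Mercator, area is exaggerated by sec²φ = 1/cos²φ.
At 78.2°: sec²(78.2°) = 1/0.2045² = 23.91.
At 18.7°: sec²(18.7°) = 1/0.9472² = 1.115.
Ratio = 23.91/1.115 = cos²(18.7°)/cos²(78.2°) ≈ 21.5.

21.5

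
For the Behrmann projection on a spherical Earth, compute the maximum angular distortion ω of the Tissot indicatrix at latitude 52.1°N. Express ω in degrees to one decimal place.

The Behrmann projection is cylindrical equal-area with φ₀ = 30°. For cylindrical equal-area with standard parallel φ₀, h = cos φ / cos φ₀ and k = cos φ₀ / cos φ, so h·k = 1.
At 52.1°: h = 0.7093, k = 1.410; principal scales a = 1.410, b = 0.7093.
sin(ω/2) = (a − b)/(a + b) = 0.7005/2.119 = 0.3306, so ω = 2 arcsin(0.3306) ≈ 38.6°.

38.6°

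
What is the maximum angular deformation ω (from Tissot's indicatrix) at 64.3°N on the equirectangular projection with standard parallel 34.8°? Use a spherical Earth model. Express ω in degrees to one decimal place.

In the equirectangular projection with standard parallel φ₀ = 34.8° (x = Rλ cos φ₀, y = Rφ), meridians are true-scale (h = 1) and the parallel scale is k = cos φ₀ / cos φ.
At 64.3°: h = 1.000, k = 1.894; principal scales a = 1.894, b = 1.000.
sin(ω/2) = (a − b)/(a + b) = 0.8935/2.894 = 0.3088, so ω = 2 arcsin(0.3088) ≈ 36.0°.

36.0°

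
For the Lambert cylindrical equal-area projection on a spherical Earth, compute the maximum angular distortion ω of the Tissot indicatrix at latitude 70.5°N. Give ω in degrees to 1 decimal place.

The Lambert cylindrical equal-area projection is the cylindrical equal-area projection with its standard parallel at the equator (φ₀ = 0). Cylindrical equal-area (φ₀ = 0°): h = cos φ / cos 0° along meridians, k = cos 0° / cos φ along parallels; h·k = 1.
At 70.5°: h = 0.3338, k = 2.996; principal scales a = 2.996, b = 0.3338.
sin(ω/2) = (a − b)/(a + b) = 2.662/3.330 = 0.7995, so ω = 2 arcsin(0.7995) ≈ 106.2°.

106.2°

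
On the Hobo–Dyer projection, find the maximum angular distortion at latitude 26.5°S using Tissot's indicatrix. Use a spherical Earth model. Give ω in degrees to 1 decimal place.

13.8°

The Hobo–Dyer projection is cylindrical equal-area with φ₀ = 37.5°. For cylindrical equal-area with standard parallel φ₀, h = cos φ / cos φ₀ and k = cos φ₀ / cos φ, so h·k = 1.
At 26.5°: h = 1.128, k = 0.8865; principal scales a = 1.128, b = 0.8865.
sin(ω/2) = (a − b)/(a + b) = 0.2415/2.015 = 0.1199, so ω = 2 arcsin(0.1199) ≈ 13.8°.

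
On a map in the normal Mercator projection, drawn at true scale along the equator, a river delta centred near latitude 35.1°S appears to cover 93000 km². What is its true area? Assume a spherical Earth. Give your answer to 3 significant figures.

62300 km²

For Mercator, h = k = sec φ (a conformal cylindrical projection has a single point scale, 1/cos φ).
Areal scale = k² = sec²φ = 1/cos²(35.1°) = 1/0.8181² = 1.494.
True area = apparent / (areal scale) = 93000 / 1.494 ≈ 62300 km².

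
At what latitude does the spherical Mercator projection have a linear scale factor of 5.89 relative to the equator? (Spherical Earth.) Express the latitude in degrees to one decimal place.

Mercator scale is k = sec φ = 1/cos φ.
1/cos φ = 5.89  ⇒  cos φ = 0.1698  ⇒  φ = arccos(0.1698) ≈ 80.2°.

80.2°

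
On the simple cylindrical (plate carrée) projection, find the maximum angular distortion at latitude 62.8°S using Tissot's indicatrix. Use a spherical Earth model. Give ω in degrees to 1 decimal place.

In the plate carrée (x = Rλ, y = Rφ), meridians are true-scale (h = 1) and parallels are stretched by k = sec φ.
At 62.8°: h = 1.000, k = 2.188; principal scales a = 2.188, b = 1.000.
sin(ω/2) = (a − b)/(a + b) = 1.188/3.188 = 0.3726, so ω = 2 arcsin(0.3726) ≈ 43.8°.

43.8°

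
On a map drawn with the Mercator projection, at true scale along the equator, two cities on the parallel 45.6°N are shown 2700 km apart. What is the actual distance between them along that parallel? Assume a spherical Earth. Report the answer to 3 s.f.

1890 km

For Mercator, h = k = sec φ (a conformal cylindrical projection has a single point scale, 1/cos φ).
Along the parallel at 45.6°, map distances are exaggerated by k = sec 45.6° = 1.429.
True distance = 2700 / 1.429 = 2700 × cos 45.6° ≈ 1890 km.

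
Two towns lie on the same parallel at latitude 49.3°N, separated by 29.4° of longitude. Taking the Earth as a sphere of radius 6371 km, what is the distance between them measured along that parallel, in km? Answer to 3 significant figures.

Arc length along a parallel = R cos φ · Δλ (with Δλ in radians).
= 6371 × cos 49.3° × (29.4° × π/180) = 6371 × 0.6521 × 0.5131 ≈ 2130 km.

2130 km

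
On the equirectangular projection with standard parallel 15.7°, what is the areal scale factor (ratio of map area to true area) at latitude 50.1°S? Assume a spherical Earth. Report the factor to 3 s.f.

1.50

The equidistant cylindrical projection with φ₀ = 15.7° has h = 1 (meridians true) and k = cos φ₀ / cos φ along parallels.
Areal scale = h·k = 1 × cos φ₀ / cos φ; at 50.1°, h = 1.000, k = 1.501, so h·k = 1.501.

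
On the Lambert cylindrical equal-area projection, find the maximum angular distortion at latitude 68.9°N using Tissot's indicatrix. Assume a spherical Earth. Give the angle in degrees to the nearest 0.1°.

100.8°

The Lambert cylindrical equal-area projection is the cylindrical equal-area projection with its standard parallel at the equator (φ₀ = 0). Cylindrical equal-area (φ₀ = 0°): h = cos φ / cos 0° along meridians, k = cos 0° / cos φ along parallels; h·k = 1.
At 68.9°: h = 0.3600, k = 2.778; principal scales a = 2.778, b = 0.3600.
sin(ω/2) = (a − b)/(a + b) = 2.418/3.138 = 0.7705, so ω = 2 arcsin(0.7705) ≈ 100.8°.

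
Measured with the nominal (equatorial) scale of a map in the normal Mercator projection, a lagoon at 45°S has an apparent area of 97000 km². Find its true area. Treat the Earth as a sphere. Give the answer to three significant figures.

The Mercator projection is conformal; its linear scale factor is the same in every direction and equals sec φ = 1/cos φ.
Areal scale = k² = sec²φ = 1/cos²(45°) = 1/0.7071² = 2.000.
True area = apparent / (areal scale) = 97000 / 2.000 ≈ 48500 km².

48500 km²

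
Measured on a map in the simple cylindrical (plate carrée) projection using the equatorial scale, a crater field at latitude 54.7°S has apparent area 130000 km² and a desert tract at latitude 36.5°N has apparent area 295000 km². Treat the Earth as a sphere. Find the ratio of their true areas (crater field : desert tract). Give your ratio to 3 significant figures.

On the plate carrée, areal scale = h·k = 1 × sec φ, so true area = apparent × cos φ.
True area of crater field: 130000 × cos(54.7°) = 130000 × 0.5779 = 75120 km².
True area of desert tract: 295000 × cos(36.5°) = 295000 × 0.8039 = 237100 km².
Ratio = 75120 / 237100 ≈ 0.317.

0.317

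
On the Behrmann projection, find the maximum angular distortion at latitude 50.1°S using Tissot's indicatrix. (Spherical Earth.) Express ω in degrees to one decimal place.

The Behrmann projection is cylindrical equal-area with φ₀ = 30°. Cylindrical equal-area (φ₀ = 30°): h = cos φ / cos 30° along meridians, k = cos 30° / cos φ along parallels; h·k = 1.
At 50.1°: h = 0.7407, k = 1.350; principal scales a = 1.350, b = 0.7407.
sin(ω/2) = (a − b)/(a + b) = 0.6094/2.091 = 0.2915, so ω = 2 arcsin(0.2915) ≈ 33.9°.

33.9°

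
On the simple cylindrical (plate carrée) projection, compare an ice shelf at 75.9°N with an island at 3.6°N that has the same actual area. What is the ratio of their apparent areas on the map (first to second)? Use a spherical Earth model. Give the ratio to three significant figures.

Plate carrée maps x = Rλ, y = Rφ. The meridian scale is h = 1 and the parallel scale is k = 1/cos φ = sec φ.
Areal scale at 75.9°: h·k = 1.000 × 4.105 = 4.105.
Areal scale at 3.6°: h·k = 1.000 × 1.002 = 1.002.
Ratio = 4.105/1.002 ≈ 4.10.

4.10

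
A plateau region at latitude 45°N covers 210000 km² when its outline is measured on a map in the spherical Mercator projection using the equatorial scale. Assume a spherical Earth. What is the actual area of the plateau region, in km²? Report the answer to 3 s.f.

105000 km²

The Mercator projection is conformal; its linear scale factor is the same in every direction and equals sec φ = 1/cos φ.
Areal scale = k² = sec²φ = 1/cos²(45°) = 1/0.7071² = 2.000.
True area = apparent / (areal scale) = 210000 / 2.000 ≈ 105000 km².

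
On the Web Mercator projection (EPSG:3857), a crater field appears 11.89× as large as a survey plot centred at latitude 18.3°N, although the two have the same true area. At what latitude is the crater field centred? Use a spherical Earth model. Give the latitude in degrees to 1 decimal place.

74.0°

Mercator areal scale is sec²φ, so apparent-area ratio = sec²φ₁ / sec²φ₂ = cos²φ₂ / cos²φ₁.
cos²φ₂ / cos²φ₁ = 11.89  ⇒  cos φ₁ = cos 18.3° / √11.89 = 0.9494/3.448 = 0.2753.
φ₁ = arccos(0.2753) ≈ 74.0°.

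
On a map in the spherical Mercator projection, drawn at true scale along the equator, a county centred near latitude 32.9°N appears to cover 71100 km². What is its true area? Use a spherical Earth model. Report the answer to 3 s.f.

50100 km²

The Mercator projection is conformal; its linear scale factor is the same in every direction and equals sec φ = 1/cos φ.
Areal scale = k² = sec²φ = 1/cos²(32.9°) = 1/0.8396² = 1.419.
True area = apparent / (areal scale) = 71100 / 1.419 ≈ 50100 km².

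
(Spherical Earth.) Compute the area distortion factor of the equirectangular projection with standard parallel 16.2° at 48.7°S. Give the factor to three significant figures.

With standard parallel φ₀ = 16.2°, the equirectangular projection gives x = Rλ cos φ₀, y = Rφ, so h = 1 and k = cos 16.2° / cos φ.
Areal scale = h·k = 1 × cos φ₀ / cos φ; at 48.7°, h = 1.000, k = 1.455, so h·k = 1.455.

1.45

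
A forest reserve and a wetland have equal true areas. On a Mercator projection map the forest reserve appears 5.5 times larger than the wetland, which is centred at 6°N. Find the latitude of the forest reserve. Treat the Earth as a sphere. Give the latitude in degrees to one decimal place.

For equal true areas on Mercator, apparent areas scale as sec²φ, so the ratio is cos²φ₂ / cos²φ₁.
cos²φ₂ / cos²φ₁ = 5.5  ⇒  cos φ₁ = cos 6° / √5.5 = 0.9945/2.345 = 0.4241.
φ₁ = arccos(0.4241) ≈ 64.9°.

64.9°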